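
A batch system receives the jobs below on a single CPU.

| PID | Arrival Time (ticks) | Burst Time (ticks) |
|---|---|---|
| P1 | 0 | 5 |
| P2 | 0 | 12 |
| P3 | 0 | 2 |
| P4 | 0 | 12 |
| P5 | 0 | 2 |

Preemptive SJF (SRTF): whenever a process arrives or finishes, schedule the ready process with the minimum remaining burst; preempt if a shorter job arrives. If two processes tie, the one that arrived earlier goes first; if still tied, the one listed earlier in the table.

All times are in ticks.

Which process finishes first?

P3

Gantt: | P3 0-2 | P5 2-4 | P1 4-9 | P2 9-21 | P4 21-33 |
Completion: P1=9  P2=21  P3=2  P4=33  P5=4
Turnaround (C−A): P1=9  P2=21  P3=2  P4=33  P5=4
Finish order: P3 → P5 → P1 → P2 → P4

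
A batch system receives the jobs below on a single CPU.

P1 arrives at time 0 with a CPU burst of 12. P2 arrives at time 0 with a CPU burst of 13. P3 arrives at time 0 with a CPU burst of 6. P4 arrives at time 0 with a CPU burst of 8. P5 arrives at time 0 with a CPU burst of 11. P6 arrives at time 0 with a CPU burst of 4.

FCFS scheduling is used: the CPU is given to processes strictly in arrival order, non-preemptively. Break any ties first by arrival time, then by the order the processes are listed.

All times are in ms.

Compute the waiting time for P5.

Gantt: | P1 0-12 | P2 12-25 | P3 25-31 | P4 31-39 | P5 39-50 | P6 50-54 |
Completion: P1=12  P2=25  P3=31  P4=39  P5=50  P6=54
Waiting(P5) = turnaround − burst = 50 − 11 = 39

39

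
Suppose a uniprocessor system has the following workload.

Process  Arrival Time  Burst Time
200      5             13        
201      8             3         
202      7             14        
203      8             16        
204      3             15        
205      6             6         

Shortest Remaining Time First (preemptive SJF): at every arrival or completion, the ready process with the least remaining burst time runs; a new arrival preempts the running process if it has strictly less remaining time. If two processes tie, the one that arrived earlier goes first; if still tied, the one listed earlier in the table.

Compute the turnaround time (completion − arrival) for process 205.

Schedule: | idle 0-3 | 204 3-6 | 205 6-8 | 201 8-11 | 205 11-15 | 204 15-27 | 200 27-40 | 202 40-54 | 203 54-70 |
Completion: 200=40  201=11  202=54  203=70  204=27  205=15
Turnaround(205) = completion − arrival = 15 − 6 = 9

9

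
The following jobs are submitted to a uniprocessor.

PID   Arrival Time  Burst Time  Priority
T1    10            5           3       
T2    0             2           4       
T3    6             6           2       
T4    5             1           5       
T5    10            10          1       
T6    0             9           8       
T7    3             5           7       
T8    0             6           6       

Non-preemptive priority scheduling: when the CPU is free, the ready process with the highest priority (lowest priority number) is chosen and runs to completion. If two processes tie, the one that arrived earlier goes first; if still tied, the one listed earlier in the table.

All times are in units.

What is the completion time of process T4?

Timeline: | T2 0-2 | T8 2-8 | T3 8-14 | T5 14-24 | T1 24-29 | T4 29-30 | T7 30-35 | T6 35-44 |
Completion: T1=29  T2=2  T3=14  T4=30  T5=24  T6=44  T7=35  T8=8
Turnaround (C−A): T1=19  T2=2  T3=8  T4=25  T5=14  T6=44  T7=32  T8=8

30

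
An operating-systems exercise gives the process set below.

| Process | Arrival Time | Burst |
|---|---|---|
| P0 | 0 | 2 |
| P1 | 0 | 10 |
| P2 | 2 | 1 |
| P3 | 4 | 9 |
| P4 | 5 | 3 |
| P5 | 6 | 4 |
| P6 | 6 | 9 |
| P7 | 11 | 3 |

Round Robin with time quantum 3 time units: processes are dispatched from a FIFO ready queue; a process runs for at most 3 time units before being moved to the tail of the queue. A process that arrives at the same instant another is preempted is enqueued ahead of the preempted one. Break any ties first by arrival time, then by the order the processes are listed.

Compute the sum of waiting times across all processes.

119

Gantt: | P0 0-2 | P1 2-5 | P2 5-6 | P3 6-9 | P4 9-12 | P1 12-15 | P5 15-18 | P6 18-21 | P3 21-24 | P7 24-27 | P1 27-30 | P5 30-31 | P6 31-34 | P3 34-37 | P1 37-38 | P6 38-41 |
Completion: P0=2  P1=38  P2=6  P3=37  P4=12  P5=31  P6=41  P7=27
Turnaround (C−A): P0=2  P1=38  P2=4  P3=33  P4=7  P5=25  P6=35  P7=16
Waiting = turnaround − burst: P0=0, P1=28, P2=3, P3=24, P4=4, P5=21, P6=26, P7=13
Total waiting = 0 + 28 + 3 + 24 + 4 + 21 + 26 + 13 = 119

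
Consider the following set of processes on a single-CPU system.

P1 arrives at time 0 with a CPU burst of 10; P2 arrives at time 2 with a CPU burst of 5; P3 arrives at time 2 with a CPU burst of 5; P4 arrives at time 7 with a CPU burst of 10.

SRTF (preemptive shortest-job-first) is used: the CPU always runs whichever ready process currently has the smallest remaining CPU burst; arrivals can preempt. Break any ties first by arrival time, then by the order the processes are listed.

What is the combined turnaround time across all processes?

58

Timeline: | P1 0-2 | P2 2-7 | P3 7-12 | P1 12-20 | P4 20-30 |
Completion: P1=20  P2=7  P3=12  P4=30
Turnaround (C−A): P1=20  P2=5  P3=10  P4=23
Turnaround = completion − arrival: P1=20, P2=5, P3=10, P4=23
Total turnaround = 20 + 5 + 10 + 23 = 58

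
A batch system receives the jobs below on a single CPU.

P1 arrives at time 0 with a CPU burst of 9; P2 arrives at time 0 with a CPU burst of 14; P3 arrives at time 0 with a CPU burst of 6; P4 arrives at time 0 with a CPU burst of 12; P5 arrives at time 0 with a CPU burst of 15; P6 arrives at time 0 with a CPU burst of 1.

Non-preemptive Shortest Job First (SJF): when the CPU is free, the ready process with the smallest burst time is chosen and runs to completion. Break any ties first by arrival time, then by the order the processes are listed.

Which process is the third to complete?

P1

Gantt: | P6 0-1 | P3 1-7 | P1 7-16 | P4 16-28 | P2 28-42 | P5 42-57 |
Completion: P1=16  P2=42  P3=7  P4=28  P5=57  P6=1
Turnaround (C−A): P1=16  P2=42  P3=7  P4=28  P5=57  P6=1
Finish order: P6 → P3 → P1 → P4 → P2 → P5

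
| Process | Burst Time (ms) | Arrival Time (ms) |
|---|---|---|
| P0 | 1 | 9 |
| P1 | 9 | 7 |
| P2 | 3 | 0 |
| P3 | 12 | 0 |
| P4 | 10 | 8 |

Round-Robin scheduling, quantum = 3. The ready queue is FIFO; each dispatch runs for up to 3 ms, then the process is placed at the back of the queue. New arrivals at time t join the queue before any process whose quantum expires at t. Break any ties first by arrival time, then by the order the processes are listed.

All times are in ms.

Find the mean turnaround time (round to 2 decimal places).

17.80

Schedule: | P2 0-3 | P3 3-9 | P1 9-12 | P4 12-15 | P0 15-16 | P3 16-19 | P1 19-22 | P4 22-25 | P3 25-28 | P1 28-31 | P4 31-35 |
Completion: P0=16  P1=31  P2=3  P3=28  P4=35
Turnaround times: P0=7, P1=24, P2=3, P3=28, P4=27
Average turnaround = (7+24+3+28+27) / 5 = 89/5 = 17.80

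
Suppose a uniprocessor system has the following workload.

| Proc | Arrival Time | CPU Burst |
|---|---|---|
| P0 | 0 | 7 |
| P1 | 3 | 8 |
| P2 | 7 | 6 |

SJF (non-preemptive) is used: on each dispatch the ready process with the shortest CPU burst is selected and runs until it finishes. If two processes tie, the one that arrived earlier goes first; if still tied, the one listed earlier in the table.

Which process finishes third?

Timeline: | P0 0-7 | P2 7-13 | P1 13-21 |
Completion: P0=7  P1=21  P2=13
Finish order: P0 → P2 → P1

P1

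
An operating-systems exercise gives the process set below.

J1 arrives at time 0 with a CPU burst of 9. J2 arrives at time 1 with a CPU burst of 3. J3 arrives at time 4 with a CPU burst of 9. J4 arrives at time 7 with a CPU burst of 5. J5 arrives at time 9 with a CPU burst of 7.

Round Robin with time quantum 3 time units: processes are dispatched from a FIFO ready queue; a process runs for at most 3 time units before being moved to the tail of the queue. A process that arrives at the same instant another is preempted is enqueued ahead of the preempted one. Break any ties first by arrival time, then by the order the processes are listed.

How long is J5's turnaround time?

24

Timeline: | J1 0-3 | J2 3-6 | J1 6-9 | J3 9-12 | J4 12-15 | J5 15-18 | J1 18-21 | J3 21-24 | J4 24-26 | J5 26-29 | J3 29-32 | J5 32-33 |
Completion: J1=21  J2=6  J3=32  J4=26  J5=33
Turnaround (C−A): J1=21  J2=5  J3=28  J4=19  J5=24
Turnaround(J5) = completion − arrival = 33 − 9 = 24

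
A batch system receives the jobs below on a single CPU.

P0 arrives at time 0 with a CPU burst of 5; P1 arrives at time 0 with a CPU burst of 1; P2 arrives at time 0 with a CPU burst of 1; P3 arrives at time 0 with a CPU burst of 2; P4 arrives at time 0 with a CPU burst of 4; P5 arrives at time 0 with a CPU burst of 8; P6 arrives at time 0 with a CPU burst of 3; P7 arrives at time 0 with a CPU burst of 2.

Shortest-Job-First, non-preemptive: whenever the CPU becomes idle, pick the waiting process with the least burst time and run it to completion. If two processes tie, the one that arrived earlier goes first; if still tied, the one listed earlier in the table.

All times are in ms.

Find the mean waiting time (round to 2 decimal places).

Schedule: | P1 0-1 | P2 1-2 | P3 2-4 | P7 4-6 | P6 6-9 | P4 9-13 | P0 13-18 | P5 18-26 |
Completion: P0=18  P1=1  P2=2  P3=4  P4=13  P5=26  P6=9  P7=6
Turnaround (C−A): P0=18  P1=1  P2=2  P3=4  P4=13  P5=26  P6=9  P7=6
Waiting times: P0=13, P1=0, P2=1, P3=2, P4=9, P5=18, P6=6, P7=4
Average waiting = (13+0+1+2+9+18+6+4) / 8 = 53/8 = 6.63

6.63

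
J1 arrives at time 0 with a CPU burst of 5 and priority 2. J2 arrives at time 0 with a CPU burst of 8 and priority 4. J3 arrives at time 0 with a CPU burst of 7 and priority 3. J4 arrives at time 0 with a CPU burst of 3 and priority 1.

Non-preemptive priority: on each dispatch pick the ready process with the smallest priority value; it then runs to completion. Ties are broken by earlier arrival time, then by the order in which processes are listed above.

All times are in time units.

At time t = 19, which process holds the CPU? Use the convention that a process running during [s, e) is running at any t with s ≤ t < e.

Gantt: | J4 0-3 | J1 3-8 | J3 8-15 | J2 15-23 |
Completion: J1=8  J2=23  J3=15  J4=3

J2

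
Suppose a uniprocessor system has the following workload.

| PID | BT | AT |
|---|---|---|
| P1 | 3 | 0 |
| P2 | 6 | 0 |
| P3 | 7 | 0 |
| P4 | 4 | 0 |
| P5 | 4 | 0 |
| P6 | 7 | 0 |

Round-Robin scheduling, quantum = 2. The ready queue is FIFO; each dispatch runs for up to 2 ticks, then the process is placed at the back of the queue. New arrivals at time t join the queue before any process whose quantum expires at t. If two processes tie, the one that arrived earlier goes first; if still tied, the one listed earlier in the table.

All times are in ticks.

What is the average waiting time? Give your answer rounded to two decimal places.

18.00

Timeline: | P1 0-2 | P2 2-4 | P3 4-6 | P4 6-8 | P5 8-10 | P6 10-12 | P1 12-13 | P2 13-15 | P3 15-17 | P4 17-19 | P5 19-21 | P6 21-23 | P2 23-25 | P3 25-27 | P6 27-29 | P3 29-30 | P6 30-31 |
Completion: P1=13  P2=25  P3=30  P4=19  P5=21  P6=31
Turnaround (C−A): P1=13  P2=25  P3=30  P4=19  P5=21  P6=31
Waiting times: P1=10, P2=19, P3=23, P4=15, P5=17, P6=24
Average waiting = (10+19+23+15+17+24) / 6 = 108/6 = 18.00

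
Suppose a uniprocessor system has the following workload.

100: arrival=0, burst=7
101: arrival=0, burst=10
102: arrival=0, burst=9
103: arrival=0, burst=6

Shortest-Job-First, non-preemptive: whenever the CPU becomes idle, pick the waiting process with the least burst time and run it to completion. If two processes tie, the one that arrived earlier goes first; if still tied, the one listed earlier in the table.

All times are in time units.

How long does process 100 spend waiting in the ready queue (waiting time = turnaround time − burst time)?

Timeline: | 103 0-6 | 100 6-13 | 102 13-22 | 101 22-32 |
Completion: 100=13  101=32  102=22  103=6
Waiting(100) = turnaround − burst = 13 − 7 = 6

6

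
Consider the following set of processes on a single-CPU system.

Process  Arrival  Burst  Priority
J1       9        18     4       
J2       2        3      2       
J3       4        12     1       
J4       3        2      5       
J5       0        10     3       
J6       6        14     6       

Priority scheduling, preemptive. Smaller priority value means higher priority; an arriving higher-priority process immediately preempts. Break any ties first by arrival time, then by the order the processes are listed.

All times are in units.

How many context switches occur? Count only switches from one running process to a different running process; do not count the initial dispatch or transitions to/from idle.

Schedule: | J5 0-2 | J2 2-4 | J3 4-16 | J2 16-17 | J5 17-25 | J1 25-43 | J4 43-45 | J6 45-59 |
Completion: J1=43  J2=17  J3=16  J4=45  J5=25  J6=59

7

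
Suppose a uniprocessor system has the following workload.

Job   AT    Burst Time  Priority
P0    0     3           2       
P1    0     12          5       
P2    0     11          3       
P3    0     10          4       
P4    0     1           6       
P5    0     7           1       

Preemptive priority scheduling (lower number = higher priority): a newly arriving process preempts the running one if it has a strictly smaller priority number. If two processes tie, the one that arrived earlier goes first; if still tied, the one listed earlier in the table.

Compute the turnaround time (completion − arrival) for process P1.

43

Schedule: | P5 0-7 | P0 7-10 | P2 10-21 | P3 21-31 | P1 31-43 | P4 43-44 |
Completion: P0=10  P1=43  P2=21  P3=31  P4=44  P5=7
Turnaround (C−A): P0=10  P1=43  P2=21  P3=31  P4=44  P5=7
Turnaround(P1) = completion − arrival = 43 − 0 = 43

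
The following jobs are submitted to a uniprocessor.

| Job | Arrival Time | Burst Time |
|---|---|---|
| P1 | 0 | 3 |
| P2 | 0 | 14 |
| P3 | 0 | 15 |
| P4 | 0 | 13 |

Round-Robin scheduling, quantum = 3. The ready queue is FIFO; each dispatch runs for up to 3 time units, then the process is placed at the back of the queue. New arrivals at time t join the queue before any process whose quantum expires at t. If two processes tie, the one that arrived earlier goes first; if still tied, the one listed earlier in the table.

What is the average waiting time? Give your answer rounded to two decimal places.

22.00

Schedule: | P1 0-3 | P2 3-6 | P3 6-9 | P4 9-12 | P2 12-15 | P3 15-18 | P4 18-21 | P2 21-24 | P3 24-27 | P4 27-30 | P2 30-33 | P3 33-36 | P4 36-39 | P2 39-41 | P3 41-44 | P4 44-45 |
Completion: P1=3  P2=41  P3=44  P4=45
Waiting times: P1=0, P2=27, P3=29, P4=32
Average waiting = (0+27+29+32) / 4 = 88/4 = 22.00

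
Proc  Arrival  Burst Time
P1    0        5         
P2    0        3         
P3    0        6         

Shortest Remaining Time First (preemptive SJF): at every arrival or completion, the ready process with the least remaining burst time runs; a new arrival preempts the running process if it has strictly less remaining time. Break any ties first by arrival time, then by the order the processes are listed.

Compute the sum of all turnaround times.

25

Timeline: | P2 0-3 | P1 3-8 | P3 8-14 |
Completion: P1=8  P2=3  P3=14
Turnaround (C−A): P1=8  P2=3  P3=14
Turnaround = completion − arrival: P1=8, P2=3, P3=14
Total turnaround = 8 + 3 + 14 = 25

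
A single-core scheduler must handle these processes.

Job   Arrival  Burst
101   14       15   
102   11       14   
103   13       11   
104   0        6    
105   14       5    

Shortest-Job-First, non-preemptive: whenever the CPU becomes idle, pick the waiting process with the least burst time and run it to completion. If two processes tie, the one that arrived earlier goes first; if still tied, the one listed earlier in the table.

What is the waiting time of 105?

Gantt: | 104 0-6 | idle 6-11 | 102 11-25 | 105 25-30 | 103 30-41 | 101 41-56 |
Completion: 101=56  102=25  103=41  104=6  105=30
Waiting(105) = turnaround − burst = 16 − 5 = 11

11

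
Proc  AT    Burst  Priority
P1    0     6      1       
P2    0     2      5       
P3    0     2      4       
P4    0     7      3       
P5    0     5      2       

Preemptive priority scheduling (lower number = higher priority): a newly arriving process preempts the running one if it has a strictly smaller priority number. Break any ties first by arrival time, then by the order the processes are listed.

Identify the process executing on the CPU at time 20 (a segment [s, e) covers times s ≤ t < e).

P2

Schedule: | P1 0-6 | P5 6-11 | P4 11-18 | P3 18-20 | P2 20-22 |
Completion: P1=6  P2=22  P3=20  P4=18  P5=11
Turnaround (C−A): P1=6  P2=22  P3=20  P4=18  P5=11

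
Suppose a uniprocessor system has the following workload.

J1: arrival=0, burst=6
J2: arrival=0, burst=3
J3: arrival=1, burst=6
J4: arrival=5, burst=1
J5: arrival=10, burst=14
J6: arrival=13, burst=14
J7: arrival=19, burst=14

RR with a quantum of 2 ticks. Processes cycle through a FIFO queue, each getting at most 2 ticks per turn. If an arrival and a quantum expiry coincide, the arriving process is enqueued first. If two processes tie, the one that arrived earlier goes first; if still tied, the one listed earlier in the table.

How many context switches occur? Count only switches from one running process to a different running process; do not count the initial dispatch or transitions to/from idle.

29

Schedule: | J1 0-2 | J2 2-4 | J3 4-6 | J1 6-8 | J2 8-9 | J4 9-10 | J3 10-12 | J1 12-14 | J5 14-16 | J3 16-18 | J6 18-20 | J5 20-22 | J7 22-24 | J6 24-26 | J5 26-28 | J7 28-30 | J6 30-32 | J5 32-34 | J7 34-36 | J6 36-38 | J5 38-40 | J7 40-42 | J6 42-44 | J5 44-46 | J7 46-48 | J6 48-50 | J5 50-52 | J7 52-54 | J6 54-56 | J7 56-58 |
Completion: J1=14  J2=9  J3=18  J4=10  J5=52  J6=56  J7=58
Turnaround (C−A): J1=14  J2=9  J3=17  J4=5  J5=42  J6=43  J7=39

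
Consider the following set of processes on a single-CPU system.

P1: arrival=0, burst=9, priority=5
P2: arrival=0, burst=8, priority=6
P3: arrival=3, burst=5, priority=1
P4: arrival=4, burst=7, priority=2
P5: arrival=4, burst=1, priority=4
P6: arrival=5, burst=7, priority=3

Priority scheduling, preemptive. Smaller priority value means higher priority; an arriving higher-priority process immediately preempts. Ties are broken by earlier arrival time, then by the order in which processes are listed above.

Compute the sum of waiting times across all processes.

81

Timeline: | P1 0-3 | P3 3-8 | P4 8-15 | P6 15-22 | P5 22-23 | P1 23-29 | P2 29-37 |
Completion: P1=29  P2=37  P3=8  P4=15  P5=23  P6=22
Turnaround (C−A): P1=29  P2=37  P3=5  P4=11  P5=19  P6=17
Waiting = turnaround − burst: P1=20, P2=29, P3=0, P4=4, P5=18, P6=10
Total waiting = 20 + 29 + 0 + 4 + 18 + 10 = 81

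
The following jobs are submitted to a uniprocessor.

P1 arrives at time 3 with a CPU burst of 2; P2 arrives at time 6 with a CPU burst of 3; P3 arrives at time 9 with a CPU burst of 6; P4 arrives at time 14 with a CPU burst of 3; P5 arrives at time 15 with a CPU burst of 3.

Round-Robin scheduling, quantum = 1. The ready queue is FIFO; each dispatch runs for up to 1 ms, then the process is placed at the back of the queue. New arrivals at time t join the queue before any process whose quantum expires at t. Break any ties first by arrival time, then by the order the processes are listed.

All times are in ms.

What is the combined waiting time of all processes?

7

Gantt: | idle 0-3 | P1 3-5 | idle 5-6 | P2 6-9 | P3 9-14 | P4 14-15 | P3 15-16 | P5 16-17 | P4 17-18 | P5 18-19 | P4 19-20 | P5 20-21 |
Completion: P1=5  P2=9  P3=16  P4=20  P5=21
Turnaround (C−A): P1=2  P2=3  P3=7  P4=6  P5=6
Waiting = turnaround − burst: P1=0, P2=0, P3=1, P4=3, P5=3
Total waiting = 0 + 0 + 1 + 3 + 3 = 7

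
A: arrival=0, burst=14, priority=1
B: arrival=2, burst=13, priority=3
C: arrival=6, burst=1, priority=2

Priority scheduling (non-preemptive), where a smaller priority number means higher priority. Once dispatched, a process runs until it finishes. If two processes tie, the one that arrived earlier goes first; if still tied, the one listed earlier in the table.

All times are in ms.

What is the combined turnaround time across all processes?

Gantt: | A 0-14 | C 14-15 | B 15-28 |
Completion: A=14  B=28  C=15
Turnaround (C−A): A=14  B=26  C=9
Turnaround = completion − arrival: A=14, B=26, C=9
Total turnaround = 14 + 26 + 9 = 49

49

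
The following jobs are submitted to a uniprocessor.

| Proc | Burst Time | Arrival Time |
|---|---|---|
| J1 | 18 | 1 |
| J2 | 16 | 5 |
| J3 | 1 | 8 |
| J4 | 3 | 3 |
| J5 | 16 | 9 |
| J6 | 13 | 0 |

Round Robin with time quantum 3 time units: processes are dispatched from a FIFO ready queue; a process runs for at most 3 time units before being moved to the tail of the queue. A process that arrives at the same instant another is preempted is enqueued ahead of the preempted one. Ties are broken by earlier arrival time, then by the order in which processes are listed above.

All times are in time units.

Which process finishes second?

Gantt: | J6 0-3 | J1 3-6 | J4 6-9 | J6 9-12 | J2 12-15 | J1 15-18 | J3 18-19 | J5 19-22 | J6 22-25 | J2 25-28 | J1 28-31 | J5 31-34 | J6 34-37 | J2 37-40 | J1 40-43 | J5 43-46 | J6 46-47 | J2 47-50 | J1 50-53 | J5 53-56 | J2 56-59 | J1 59-62 | J5 62-65 | J2 65-66 | J5 66-67 |
Completion: J1=62  J2=66  J3=19  J4=9  J5=67  J6=47
Finish order: J4 → J3 → J6 → J1 → J2 → J5

J3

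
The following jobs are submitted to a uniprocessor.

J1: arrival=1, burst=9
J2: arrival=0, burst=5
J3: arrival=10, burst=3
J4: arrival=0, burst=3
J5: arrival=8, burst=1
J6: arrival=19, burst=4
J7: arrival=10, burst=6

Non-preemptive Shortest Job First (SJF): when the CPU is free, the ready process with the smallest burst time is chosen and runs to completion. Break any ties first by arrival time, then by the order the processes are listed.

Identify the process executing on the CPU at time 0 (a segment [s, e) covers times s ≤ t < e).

Schedule: | J4 0-3 | J2 3-8 | J5 8-9 | J1 9-18 | J3 18-21 | J6 21-25 | J7 25-31 |
Completion: J1=18  J2=8  J3=21  J4=3  J5=9  J6=25  J7=31
Turnaround (C−A): J1=17  J2=8  J3=11  J4=3  J5=1  J6=6  J7=21

J4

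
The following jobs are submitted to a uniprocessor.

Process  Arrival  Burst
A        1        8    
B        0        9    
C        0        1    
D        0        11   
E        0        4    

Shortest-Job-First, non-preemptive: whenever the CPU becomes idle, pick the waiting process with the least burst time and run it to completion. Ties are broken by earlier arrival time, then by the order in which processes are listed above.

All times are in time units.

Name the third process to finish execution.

A

Gantt: | C 0-1 | E 1-5 | A 5-13 | B 13-22 | D 22-33 |
Completion: A=13  B=22  C=1  D=33  E=5
Turnaround (C−A): A=12  B=22  C=1  D=33  E=5
Finish order: C → E → A → B → D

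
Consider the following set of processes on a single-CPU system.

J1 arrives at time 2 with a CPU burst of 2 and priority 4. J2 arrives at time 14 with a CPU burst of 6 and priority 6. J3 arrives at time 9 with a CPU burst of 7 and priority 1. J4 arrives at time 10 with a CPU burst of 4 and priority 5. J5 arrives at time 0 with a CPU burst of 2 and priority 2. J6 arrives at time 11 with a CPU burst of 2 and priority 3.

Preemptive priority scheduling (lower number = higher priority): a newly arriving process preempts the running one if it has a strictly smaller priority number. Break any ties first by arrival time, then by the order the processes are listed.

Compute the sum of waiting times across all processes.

Timeline: | J5 0-2 | J1 2-4 | idle 4-9 | J3 9-16 | J6 16-18 | J4 18-22 | J2 22-28 |
Completion: J1=4  J2=28  J3=16  J4=22  J5=2  J6=18
Turnaround (C−A): J1=2  J2=14  J3=7  J4=12  J5=2  J6=7
Waiting = turnaround − burst: J1=0, J2=8, J3=0, J4=8, J5=0, J6=5
Total waiting = 0 + 8 + 0 + 8 + 0 + 5 = 21

21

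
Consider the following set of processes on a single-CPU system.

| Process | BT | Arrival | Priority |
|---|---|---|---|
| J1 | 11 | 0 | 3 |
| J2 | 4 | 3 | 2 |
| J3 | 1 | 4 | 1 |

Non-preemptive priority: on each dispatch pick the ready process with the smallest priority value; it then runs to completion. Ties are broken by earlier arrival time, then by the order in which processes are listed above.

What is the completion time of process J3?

12

Schedule: | J1 0-11 | J3 11-12 | J2 12-16 |
Completion: J1=11  J2=16  J3=12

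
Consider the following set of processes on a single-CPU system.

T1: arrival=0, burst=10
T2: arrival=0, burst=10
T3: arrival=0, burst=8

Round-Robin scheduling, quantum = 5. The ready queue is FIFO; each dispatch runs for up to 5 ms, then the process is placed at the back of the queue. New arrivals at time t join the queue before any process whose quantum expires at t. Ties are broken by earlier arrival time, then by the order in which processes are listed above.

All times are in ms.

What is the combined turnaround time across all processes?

Gantt: | T1 0-5 | T2 5-10 | T3 10-15 | T1 15-20 | T2 20-25 | T3 25-28 |
Completion: T1=20  T2=25  T3=28
Turnaround (C−A): T1=20  T2=25  T3=28
Turnaround = completion − arrival: T1=20, T2=25, T3=28
Total turnaround = 20 + 25 + 28 = 73

73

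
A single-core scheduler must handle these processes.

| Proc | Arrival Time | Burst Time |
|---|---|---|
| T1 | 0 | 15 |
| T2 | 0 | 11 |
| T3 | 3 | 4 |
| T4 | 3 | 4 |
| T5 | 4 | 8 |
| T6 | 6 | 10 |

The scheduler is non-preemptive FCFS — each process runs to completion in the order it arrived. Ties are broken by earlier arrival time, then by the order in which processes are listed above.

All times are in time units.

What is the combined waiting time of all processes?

131

Timeline: | T1 0-15 | T2 15-26 | T3 26-30 | T4 30-34 | T5 34-42 | T6 42-52 |
Completion: T1=15  T2=26  T3=30  T4=34  T5=42  T6=52
Turnaround (C−A): T1=15  T2=26  T3=27  T4=31  T5=38  T6=46
Waiting = turnaround − burst: T1=0, T2=15, T3=23, T4=27, T5=30, T6=36
Total waiting = 0 + 15 + 23 + 27 + 30 + 36 = 131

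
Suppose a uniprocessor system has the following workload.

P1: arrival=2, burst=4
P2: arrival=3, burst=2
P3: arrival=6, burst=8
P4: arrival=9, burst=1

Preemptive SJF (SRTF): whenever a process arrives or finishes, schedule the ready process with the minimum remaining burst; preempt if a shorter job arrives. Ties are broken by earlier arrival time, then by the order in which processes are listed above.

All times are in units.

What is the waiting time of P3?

3

Schedule: | idle 0-2 | P1 2-3 | P2 3-5 | P1 5-8 | P3 8-9 | P4 9-10 | P3 10-17 |
Completion: P1=8  P2=5  P3=17  P4=10
Turnaround (C−A): P1=6  P2=2  P3=11  P4=1
Waiting(P3) = turnaround − burst = 11 − 8 = 3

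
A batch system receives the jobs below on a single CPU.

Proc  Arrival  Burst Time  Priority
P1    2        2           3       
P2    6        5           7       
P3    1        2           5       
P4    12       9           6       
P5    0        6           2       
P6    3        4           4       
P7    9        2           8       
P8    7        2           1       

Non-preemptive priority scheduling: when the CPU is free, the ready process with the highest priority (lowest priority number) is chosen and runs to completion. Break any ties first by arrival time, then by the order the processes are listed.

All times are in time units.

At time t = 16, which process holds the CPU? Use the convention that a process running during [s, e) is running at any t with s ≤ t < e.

P4

Gantt: | P5 0-6 | P1 6-8 | P8 8-10 | P6 10-14 | P3 14-16 | P4 16-25 | P2 25-30 | P7 30-32 |
Completion: P1=8  P2=30  P3=16  P4=25  P5=6  P6=14  P7=32  P8=10
Turnaround (C−A): P1=6  P2=24  P3=15  P4=13  P5=6  P6=11  P7=23  P8=3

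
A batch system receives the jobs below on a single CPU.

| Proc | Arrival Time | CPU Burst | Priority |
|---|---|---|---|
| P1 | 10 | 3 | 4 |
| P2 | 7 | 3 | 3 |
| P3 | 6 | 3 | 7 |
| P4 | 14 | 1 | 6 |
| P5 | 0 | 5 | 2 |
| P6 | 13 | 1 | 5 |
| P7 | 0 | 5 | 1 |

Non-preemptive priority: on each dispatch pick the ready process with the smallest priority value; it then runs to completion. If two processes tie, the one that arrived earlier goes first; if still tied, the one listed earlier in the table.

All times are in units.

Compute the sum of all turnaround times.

Schedule: | P7 0-5 | P5 5-10 | P2 10-13 | P1 13-16 | P6 16-17 | P4 17-18 | P3 18-21 |
Completion: P1=16  P2=13  P3=21  P4=18  P5=10  P6=17  P7=5
Turnaround = completion − arrival: P1=6, P2=6, P3=15, P4=4, P5=10, P6=4, P7=5
Total turnaround = 6 + 6 + 15 + 4 + 10 + 4 + 5 = 50

50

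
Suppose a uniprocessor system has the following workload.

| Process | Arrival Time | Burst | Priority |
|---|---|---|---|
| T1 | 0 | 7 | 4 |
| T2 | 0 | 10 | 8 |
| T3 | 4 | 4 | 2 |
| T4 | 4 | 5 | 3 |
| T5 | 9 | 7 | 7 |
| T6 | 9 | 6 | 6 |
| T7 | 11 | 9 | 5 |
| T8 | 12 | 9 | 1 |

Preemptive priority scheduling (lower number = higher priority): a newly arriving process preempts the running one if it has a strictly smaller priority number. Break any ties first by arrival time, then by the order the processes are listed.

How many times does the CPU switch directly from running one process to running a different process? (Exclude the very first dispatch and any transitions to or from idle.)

Timeline: | T1 0-4 | T3 4-8 | T4 8-12 | T8 12-21 | T4 21-22 | T1 22-25 | T7 25-34 | T6 34-40 | T5 40-47 | T2 47-57 |
Completion: T1=25  T2=57  T3=8  T4=22  T5=47  T6=40  T7=34  T8=21

9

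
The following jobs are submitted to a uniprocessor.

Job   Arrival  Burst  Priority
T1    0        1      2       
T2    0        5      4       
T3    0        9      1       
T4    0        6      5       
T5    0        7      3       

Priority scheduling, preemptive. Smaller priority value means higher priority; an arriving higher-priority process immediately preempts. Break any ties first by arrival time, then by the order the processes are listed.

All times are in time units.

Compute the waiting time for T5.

10

Schedule: | T3 0-9 | T1 9-10 | T5 10-17 | T2 17-22 | T4 22-28 |
Completion: T1=10  T2=22  T3=9  T4=28  T5=17
Waiting(T5) = turnaround − burst = 17 − 7 = 10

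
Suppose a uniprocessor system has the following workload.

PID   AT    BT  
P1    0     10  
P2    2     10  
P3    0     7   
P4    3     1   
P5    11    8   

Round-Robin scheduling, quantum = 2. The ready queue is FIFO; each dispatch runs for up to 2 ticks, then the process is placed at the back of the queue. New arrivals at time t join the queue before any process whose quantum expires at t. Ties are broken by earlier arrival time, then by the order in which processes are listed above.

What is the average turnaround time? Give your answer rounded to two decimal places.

Timeline: | P1 0-2 | P3 2-4 | P2 4-6 | P1 6-8 | P4 8-9 | P3 9-11 | P2 11-13 | P1 13-15 | P5 15-17 | P3 17-19 | P2 19-21 | P1 21-23 | P5 23-25 | P3 25-26 | P2 26-28 | P1 28-30 | P5 30-32 | P2 32-34 | P5 34-36 |
Completion: P1=30  P2=34  P3=26  P4=9  P5=36
Turnaround times: P1=30, P2=32, P3=26, P4=6, P5=25
Average turnaround = (30+32+26+6+25) / 5 = 119/5 = 23.80

23.80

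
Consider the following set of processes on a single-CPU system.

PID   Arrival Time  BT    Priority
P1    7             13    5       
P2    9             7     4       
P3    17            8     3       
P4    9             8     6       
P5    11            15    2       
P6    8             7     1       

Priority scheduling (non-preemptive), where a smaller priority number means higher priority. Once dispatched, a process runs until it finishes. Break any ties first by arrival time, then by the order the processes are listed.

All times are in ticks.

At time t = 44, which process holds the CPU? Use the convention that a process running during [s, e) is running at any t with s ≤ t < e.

P3

Timeline: | idle 0-7 | P1 7-20 | P6 20-27 | P5 27-42 | P3 42-50 | P2 50-57 | P4 57-65 |
Completion: P1=20  P2=57  P3=50  P4=65  P5=42  P6=27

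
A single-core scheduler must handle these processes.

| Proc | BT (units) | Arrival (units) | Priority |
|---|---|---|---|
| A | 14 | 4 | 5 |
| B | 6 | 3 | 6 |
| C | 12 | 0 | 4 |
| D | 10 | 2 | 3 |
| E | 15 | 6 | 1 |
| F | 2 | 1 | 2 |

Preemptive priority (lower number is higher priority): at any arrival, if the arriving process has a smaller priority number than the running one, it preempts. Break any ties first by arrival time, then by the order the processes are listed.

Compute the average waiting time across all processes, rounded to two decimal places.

Gantt: | C 0-1 | F 1-3 | D 3-6 | E 6-21 | D 21-28 | C 28-39 | A 39-53 | B 53-59 |
Completion: A=53  B=59  C=39  D=28  E=21  F=3
Turnaround (C−A): A=49  B=56  C=39  D=26  E=15  F=2
Waiting times: A=35, B=50, C=27, D=16, E=0, F=0
Average waiting = (35+50+27+16+0+0) / 6 = 128/6 = 21.33

21.33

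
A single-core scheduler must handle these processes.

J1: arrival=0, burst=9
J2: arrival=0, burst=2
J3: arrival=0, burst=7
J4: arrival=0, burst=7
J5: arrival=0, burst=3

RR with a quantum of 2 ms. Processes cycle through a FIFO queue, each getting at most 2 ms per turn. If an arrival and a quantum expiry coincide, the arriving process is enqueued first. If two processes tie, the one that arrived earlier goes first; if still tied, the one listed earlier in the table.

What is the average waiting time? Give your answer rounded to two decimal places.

Gantt: | J1 0-2 | J2 2-4 | J3 4-6 | J4 6-8 | J5 8-10 | J1 10-12 | J3 12-14 | J4 14-16 | J5 16-17 | J1 17-19 | J3 19-21 | J4 21-23 | J1 23-25 | J3 25-26 | J4 26-27 | J1 27-28 |
Completion: J1=28  J2=4  J3=26  J4=27  J5=17
Waiting times: J1=19, J2=2, J3=19, J4=20, J5=14
Average waiting = (19+2+19+20+14) / 5 = 74/5 = 14.80

14.80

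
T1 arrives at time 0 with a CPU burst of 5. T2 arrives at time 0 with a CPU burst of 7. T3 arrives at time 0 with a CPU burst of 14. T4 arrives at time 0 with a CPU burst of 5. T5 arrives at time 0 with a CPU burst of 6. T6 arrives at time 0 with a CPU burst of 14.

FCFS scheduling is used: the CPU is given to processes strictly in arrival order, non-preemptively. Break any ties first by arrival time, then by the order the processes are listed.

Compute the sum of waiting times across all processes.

111

Gantt: | T1 0-5 | T2 5-12 | T3 12-26 | T4 26-31 | T5 31-37 | T6 37-51 |
Completion: T1=5  T2=12  T3=26  T4=31  T5=37  T6=51
Turnaround (C−A): T1=5  T2=12  T3=26  T4=31  T5=37  T6=51
Waiting = turnaround − burst: T1=0, T2=5, T3=12, T4=26, T5=31, T6=37
Total waiting = 0 + 5 + 12 + 26 + 31 + 37 = 111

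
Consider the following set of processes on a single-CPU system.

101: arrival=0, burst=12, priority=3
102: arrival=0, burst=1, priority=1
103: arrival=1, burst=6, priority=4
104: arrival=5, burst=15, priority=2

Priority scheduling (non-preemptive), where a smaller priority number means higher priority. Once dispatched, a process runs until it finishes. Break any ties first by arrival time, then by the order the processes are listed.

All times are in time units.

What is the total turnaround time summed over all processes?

70

Timeline: | 102 0-1 | 101 1-13 | 104 13-28 | 103 28-34 |
Completion: 101=13  102=1  103=34  104=28
Turnaround (C−A): 101=13  102=1  103=33  104=23
Turnaround = completion − arrival: 101=13, 102=1, 103=33, 104=23
Total turnaround = 13 + 1 + 33 + 23 = 70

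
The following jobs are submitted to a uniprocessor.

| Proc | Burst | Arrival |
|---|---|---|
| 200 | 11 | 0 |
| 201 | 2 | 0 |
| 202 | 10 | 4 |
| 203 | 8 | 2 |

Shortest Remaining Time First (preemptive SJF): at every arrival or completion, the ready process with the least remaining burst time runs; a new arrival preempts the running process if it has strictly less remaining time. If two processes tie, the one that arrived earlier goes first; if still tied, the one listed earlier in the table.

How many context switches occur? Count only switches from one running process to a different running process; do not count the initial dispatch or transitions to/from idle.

Schedule: | 201 0-2 | 203 2-10 | 202 10-20 | 200 20-31 |
Completion: 200=31  201=2  202=20  203=10
Turnaround (C−A): 200=31  201=2  202=16  203=8

3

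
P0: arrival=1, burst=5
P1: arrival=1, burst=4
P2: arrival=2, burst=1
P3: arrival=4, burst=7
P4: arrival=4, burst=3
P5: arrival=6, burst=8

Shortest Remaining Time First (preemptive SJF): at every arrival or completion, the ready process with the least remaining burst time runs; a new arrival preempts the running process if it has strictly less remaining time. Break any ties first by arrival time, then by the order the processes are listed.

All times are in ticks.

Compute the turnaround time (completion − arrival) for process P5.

Schedule: | idle 0-1 | P1 1-2 | P2 2-3 | P1 3-6 | P4 6-9 | P0 9-14 | P3 14-21 | P5 21-29 |
Completion: P0=14  P1=6  P2=3  P3=21  P4=9  P5=29
Turnaround (C−A): P0=13  P1=5  P2=1  P3=17  P4=5  P5=23
Turnaround(P5) = completion − arrival = 29 − 6 = 23

23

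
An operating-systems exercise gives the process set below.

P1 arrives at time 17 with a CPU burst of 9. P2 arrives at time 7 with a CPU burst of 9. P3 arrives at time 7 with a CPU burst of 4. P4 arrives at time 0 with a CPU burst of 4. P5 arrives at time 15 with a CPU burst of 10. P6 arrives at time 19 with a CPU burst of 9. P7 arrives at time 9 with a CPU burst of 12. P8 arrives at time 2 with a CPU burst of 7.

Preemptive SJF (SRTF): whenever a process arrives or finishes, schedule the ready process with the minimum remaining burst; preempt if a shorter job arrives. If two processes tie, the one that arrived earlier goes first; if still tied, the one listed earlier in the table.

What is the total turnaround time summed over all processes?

169

Gantt: | P4 0-4 | P8 4-11 | P3 11-15 | P2 15-24 | P1 24-33 | P6 33-42 | P5 42-52 | P7 52-64 |
Completion: P1=33  P2=24  P3=15  P4=4  P5=52  P6=42  P7=64  P8=11
Turnaround (C−A): P1=16  P2=17  P3=8  P4=4  P5=37  P6=23  P7=55  P8=9
Turnaround = completion − arrival: P1=16, P2=17, P3=8, P4=4, P5=37, P6=23, P7=55, P8=9
Total turnaround = 16 + 17 + 8 + 4 + 37 + 23 + 55 + 9 = 169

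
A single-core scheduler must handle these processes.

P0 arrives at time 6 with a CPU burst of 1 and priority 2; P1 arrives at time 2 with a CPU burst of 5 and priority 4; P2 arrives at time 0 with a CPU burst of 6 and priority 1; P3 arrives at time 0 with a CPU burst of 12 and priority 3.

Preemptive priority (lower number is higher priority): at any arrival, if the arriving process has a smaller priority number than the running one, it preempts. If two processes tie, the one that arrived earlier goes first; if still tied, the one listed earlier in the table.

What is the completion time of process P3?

19

Timeline: | P2 0-6 | P0 6-7 | P3 7-19 | P1 19-24 |
Completion: P0=7  P1=24  P2=6  P3=19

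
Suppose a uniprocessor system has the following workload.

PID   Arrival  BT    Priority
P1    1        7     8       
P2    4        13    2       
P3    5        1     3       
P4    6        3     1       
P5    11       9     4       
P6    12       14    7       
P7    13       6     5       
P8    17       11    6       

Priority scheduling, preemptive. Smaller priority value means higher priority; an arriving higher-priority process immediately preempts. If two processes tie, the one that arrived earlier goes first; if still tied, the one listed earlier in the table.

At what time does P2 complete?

Schedule: | idle 0-1 | P1 1-4 | P2 4-6 | P4 6-9 | P2 9-20 | P3 20-21 | P5 21-30 | P7 30-36 | P8 36-47 | P6 47-61 | P1 61-65 |
Completion: P1=65  P2=20  P3=21  P4=9  P5=30  P6=61  P7=36  P8=47
Turnaround (C−A): P1=64  P2=16  P3=16  P4=3  P5=19  P6=49  P7=23  P8=30

20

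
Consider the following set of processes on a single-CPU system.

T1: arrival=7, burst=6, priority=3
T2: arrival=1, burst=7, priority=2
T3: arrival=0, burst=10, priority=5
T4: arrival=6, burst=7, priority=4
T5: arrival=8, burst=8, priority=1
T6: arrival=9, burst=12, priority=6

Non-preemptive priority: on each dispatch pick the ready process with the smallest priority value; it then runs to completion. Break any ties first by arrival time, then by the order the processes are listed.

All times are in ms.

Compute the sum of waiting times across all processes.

Gantt: | T3 0-10 | T5 10-18 | T2 18-25 | T1 25-31 | T4 31-38 | T6 38-50 |
Completion: T1=31  T2=25  T3=10  T4=38  T5=18  T6=50
Turnaround (C−A): T1=24  T2=24  T3=10  T4=32  T5=10  T6=41
Waiting = turnaround − burst: T1=18, T2=17, T3=0, T4=25, T5=2, T6=29
Total waiting = 18 + 17 + 0 + 25 + 2 + 29 = 91

91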